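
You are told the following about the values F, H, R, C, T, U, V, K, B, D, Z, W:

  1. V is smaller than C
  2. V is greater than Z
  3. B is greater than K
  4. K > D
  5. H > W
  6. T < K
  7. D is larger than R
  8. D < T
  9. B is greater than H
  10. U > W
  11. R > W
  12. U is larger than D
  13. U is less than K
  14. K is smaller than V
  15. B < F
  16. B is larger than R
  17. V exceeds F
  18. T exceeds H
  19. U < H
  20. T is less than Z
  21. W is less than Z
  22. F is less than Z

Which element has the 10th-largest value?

Piecing the relations together gives one ordering: W < R < D < U < H < T < K < B < F < Z < V < C.
The 10th largest is D.

D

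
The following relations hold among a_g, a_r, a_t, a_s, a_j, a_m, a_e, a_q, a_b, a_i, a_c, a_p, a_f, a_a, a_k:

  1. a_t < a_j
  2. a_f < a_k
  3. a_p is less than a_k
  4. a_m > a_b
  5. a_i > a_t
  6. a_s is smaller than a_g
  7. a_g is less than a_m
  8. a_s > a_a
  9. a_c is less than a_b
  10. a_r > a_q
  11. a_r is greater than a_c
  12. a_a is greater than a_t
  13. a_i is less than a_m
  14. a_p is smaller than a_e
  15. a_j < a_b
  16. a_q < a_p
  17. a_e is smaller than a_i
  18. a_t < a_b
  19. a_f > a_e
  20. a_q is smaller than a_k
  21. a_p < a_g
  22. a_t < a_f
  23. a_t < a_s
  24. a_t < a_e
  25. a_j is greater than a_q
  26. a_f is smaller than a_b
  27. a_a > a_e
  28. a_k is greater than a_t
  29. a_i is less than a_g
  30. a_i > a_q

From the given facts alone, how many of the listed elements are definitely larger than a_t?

Directly above a_t: a_e, a_f, a_k, a_i, a_a, a_j, a_b, a_s.
One step further: a_g, a_m (10 so far).
Nothing else is reachable above a_t; 10 in all.

10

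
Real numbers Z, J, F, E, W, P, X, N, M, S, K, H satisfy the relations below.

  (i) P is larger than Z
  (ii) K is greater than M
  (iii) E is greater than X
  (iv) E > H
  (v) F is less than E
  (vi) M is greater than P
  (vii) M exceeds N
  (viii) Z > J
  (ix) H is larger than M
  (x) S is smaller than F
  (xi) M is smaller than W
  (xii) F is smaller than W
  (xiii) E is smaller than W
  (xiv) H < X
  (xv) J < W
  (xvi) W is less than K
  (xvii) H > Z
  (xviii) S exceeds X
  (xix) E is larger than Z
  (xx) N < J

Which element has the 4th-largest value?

F

Chaining the given pairs: N < J < Z < P < M < H < X < S < F < E < W < K.
The 4th largest is F.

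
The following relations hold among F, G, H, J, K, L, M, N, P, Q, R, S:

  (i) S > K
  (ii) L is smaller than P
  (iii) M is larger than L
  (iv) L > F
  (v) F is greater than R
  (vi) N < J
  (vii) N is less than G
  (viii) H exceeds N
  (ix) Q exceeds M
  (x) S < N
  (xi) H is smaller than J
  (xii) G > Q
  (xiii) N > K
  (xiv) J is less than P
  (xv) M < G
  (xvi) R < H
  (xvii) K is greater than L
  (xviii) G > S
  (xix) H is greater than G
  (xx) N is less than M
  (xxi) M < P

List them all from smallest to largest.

Each adjacent pair is fixed by a given relation: R < F; F < L; L < K; K < S; S < N; N < M; M < Q; Q < G; G < H; H < J; J < P. Chaining them end to end gives the full order.

R < F < L < K < S < N < M < Q < G < H < J < P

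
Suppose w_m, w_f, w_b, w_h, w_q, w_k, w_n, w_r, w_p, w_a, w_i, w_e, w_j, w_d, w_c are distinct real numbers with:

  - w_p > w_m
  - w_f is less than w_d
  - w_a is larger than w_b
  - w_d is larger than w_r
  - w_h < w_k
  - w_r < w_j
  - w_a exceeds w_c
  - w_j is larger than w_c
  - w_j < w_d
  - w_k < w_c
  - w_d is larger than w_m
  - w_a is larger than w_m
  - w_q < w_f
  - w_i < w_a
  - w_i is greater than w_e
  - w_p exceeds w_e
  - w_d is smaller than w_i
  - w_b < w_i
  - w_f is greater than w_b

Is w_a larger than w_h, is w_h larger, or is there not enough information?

w_h < w_k < w_c < w_j < w_d < w_i < w_a, by transitivity through w_k, w_c, w_j, w_d, w_i.
So w_a is larger.

w_a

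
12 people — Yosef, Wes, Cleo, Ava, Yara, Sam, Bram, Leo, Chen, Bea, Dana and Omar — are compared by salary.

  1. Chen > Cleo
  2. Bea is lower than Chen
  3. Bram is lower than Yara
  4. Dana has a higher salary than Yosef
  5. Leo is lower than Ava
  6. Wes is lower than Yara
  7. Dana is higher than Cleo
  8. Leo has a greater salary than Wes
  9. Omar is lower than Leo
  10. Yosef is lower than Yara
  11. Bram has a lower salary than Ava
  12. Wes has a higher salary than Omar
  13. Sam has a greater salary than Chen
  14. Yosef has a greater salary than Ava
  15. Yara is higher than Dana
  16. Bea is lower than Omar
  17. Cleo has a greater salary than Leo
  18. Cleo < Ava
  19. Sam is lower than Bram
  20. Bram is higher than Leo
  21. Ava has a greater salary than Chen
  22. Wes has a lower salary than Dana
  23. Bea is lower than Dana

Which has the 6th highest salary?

Chaining the given pairs: Bea < Omar < Wes < Leo < Cleo < Chen < Sam < Bram < Ava < Yosef < Dana < Yara.
The 6th largest is Sam.

Sam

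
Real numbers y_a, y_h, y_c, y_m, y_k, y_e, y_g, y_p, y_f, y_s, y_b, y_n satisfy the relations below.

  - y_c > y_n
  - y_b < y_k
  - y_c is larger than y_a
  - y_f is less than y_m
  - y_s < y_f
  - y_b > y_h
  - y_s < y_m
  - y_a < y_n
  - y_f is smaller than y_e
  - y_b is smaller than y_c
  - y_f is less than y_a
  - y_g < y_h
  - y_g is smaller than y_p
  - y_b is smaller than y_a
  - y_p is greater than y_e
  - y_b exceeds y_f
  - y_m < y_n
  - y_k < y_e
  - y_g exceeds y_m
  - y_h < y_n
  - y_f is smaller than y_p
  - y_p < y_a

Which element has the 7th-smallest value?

y_k

The consecutive relations fix a unique order: y_s < y_f < y_m < y_g < y_h < y_b < y_k < y_e < y_p < y_a < y_n < y_c.
The 7th smallest is y_k.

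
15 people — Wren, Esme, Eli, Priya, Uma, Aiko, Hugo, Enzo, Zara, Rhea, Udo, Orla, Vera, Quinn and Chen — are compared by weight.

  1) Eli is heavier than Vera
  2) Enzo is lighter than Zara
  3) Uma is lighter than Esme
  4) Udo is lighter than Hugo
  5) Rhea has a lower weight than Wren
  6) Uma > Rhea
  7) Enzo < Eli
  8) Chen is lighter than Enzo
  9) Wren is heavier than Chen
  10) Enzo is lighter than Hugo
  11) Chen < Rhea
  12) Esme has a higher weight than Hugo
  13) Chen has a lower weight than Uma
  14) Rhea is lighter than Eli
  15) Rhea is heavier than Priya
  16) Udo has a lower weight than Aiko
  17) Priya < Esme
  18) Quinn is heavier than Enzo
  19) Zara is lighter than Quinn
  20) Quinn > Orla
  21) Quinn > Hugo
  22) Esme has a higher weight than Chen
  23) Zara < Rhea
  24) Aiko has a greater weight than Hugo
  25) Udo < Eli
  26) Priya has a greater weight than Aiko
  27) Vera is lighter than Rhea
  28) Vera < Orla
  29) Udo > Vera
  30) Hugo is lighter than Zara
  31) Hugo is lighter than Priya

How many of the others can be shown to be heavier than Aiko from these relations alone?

Directly above Aiko: Priya.
One step further: Rhea, Esme (3 so far).
One step further: Uma, Wren, Eli (6 so far).
Nothing else is reachable above Aiko; 6 in all.

6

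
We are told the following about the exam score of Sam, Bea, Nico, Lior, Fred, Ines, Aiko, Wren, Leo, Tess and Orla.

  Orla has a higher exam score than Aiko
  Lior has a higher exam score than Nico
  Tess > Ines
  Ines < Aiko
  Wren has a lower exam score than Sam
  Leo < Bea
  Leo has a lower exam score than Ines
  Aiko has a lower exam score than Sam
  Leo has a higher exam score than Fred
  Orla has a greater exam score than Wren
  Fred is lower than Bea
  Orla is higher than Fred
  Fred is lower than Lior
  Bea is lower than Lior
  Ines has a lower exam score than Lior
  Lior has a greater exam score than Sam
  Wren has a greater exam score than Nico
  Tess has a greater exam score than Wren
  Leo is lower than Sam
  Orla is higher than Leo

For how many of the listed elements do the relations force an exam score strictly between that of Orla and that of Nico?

Chaining upward from Nico reaches: Wren, Sam, Tess, Lior.
Chaining downward from Orla reaches: Fred, Leo, Ines, Wren, Aiko.
Strictly between Nico and Orla are those in both lists: Wren — 1 element.

1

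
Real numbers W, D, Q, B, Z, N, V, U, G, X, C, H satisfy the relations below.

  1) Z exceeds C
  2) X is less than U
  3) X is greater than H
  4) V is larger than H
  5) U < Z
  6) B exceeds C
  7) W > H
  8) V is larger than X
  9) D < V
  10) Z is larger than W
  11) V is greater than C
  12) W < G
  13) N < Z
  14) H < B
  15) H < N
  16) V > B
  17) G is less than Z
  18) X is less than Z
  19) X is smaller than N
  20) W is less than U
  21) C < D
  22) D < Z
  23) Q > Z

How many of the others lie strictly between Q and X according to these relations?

3

Chaining upward from X reaches: N, U, V, Z.
Chaining downward from Q reaches: H, W, N, C, U, G, D, Z.
Strictly between X and Q are those in both lists: N, U, Z — 3 elements.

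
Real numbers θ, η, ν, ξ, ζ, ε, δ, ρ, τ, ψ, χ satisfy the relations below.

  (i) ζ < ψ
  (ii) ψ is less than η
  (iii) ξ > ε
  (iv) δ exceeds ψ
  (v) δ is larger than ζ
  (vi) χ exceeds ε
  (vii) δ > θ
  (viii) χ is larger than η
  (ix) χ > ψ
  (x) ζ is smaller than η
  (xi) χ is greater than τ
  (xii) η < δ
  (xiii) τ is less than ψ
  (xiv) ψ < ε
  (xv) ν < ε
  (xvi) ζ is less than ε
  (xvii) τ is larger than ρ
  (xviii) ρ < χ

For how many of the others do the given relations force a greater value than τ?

From τ the given relations immediately reach ψ, χ.
From those, η, ε, δ — 5 in total.
From those, ξ — 6 in total.
Nothing else is reachable above τ; 6 in all.

6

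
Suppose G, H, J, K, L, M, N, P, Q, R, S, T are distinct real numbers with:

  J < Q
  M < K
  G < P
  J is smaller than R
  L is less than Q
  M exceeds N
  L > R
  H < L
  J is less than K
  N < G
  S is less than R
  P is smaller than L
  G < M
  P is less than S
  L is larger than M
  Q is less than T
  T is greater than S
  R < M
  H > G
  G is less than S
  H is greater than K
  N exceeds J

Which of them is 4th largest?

Piecing the relations together gives one ordering: J < N < G < P < S < R < M < K < H < L < Q < T.
The 4th largest is H.

H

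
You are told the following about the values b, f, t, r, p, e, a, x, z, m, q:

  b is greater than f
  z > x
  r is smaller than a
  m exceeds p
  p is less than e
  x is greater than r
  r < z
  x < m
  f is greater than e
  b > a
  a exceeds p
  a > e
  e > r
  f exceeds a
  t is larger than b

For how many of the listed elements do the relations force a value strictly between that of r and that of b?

3

Chaining upward from r reaches: e, a, f, x, z, m, t.
Chaining downward from b reaches: p, e, a, f.
Strictly between r and b are those in both lists: e, a, f — 3 elements.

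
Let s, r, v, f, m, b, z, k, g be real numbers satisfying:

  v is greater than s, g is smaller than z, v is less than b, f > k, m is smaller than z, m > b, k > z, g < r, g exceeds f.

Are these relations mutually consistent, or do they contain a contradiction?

inconsistent

We have g < z stated directly, yet also z < k < f < g by chaining the others — so z < g. Contradiction.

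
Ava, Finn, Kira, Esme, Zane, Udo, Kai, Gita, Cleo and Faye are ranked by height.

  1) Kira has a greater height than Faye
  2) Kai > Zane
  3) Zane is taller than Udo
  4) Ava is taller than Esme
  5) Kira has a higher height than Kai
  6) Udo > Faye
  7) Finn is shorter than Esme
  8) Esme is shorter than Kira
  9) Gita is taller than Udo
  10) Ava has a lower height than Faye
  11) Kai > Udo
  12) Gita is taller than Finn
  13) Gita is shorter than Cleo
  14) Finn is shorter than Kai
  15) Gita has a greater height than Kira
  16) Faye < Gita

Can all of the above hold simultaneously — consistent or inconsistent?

consistent

The single ordering Finn < Esme < Ava < Faye < Udo < Zane < Kai < Kira < Gita < Cleo satisfies every listed relation, so no contradiction arises.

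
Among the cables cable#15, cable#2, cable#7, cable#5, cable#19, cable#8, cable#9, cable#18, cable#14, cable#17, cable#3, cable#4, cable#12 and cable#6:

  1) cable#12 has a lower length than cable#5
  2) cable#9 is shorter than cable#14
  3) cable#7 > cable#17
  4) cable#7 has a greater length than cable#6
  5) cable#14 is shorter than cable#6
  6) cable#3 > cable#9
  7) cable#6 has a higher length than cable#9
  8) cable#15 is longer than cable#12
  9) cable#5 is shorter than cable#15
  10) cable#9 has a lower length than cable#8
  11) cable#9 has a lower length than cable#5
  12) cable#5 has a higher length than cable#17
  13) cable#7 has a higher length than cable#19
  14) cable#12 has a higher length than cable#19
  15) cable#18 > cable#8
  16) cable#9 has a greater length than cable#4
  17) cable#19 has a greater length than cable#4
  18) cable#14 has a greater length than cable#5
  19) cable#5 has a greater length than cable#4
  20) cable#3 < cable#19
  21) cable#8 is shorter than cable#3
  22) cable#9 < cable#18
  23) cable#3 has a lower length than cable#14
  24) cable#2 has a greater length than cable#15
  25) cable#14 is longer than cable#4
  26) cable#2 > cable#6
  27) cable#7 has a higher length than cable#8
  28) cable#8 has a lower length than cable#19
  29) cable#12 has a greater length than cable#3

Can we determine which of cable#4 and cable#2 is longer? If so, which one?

cable#2

Link the given pairs in sequence: cable#4 < cable#9; cable#9 < cable#8; cable#8 < cable#3; cable#3 < cable#19; cable#19 < cable#12; cable#12 < cable#5; cable#5 < cable#14; cable#14 < cable#6; cable#6 < cable#2.
Chaining these gives cable#4 < cable#9 < cable#8 < cable#3 < cable#19 < cable#12 < cable#5 < cable#14 < cable#6 < cable#2.
So cable#2 is longer.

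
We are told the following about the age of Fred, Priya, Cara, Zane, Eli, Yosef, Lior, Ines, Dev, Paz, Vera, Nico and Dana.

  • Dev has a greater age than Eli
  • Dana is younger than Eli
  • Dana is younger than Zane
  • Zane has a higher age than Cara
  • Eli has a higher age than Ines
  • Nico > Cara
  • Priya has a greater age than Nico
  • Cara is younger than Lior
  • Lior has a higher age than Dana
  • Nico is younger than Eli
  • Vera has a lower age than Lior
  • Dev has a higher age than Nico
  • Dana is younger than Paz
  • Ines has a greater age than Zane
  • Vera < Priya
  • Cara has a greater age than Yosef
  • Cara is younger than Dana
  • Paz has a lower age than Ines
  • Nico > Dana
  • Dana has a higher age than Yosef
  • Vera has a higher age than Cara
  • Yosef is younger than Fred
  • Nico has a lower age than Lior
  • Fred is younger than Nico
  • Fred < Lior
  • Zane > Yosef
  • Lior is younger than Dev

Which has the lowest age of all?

Yosef

Chaining upward from Yosef: directly above it, Cara, Fred, Dana, Zane; then Vera, Paz, Nico, Lior, Ines, Eli; then Priya, Dev.
That covers every other element, and nothing is given below Yosef, so Yosef is the lowest age.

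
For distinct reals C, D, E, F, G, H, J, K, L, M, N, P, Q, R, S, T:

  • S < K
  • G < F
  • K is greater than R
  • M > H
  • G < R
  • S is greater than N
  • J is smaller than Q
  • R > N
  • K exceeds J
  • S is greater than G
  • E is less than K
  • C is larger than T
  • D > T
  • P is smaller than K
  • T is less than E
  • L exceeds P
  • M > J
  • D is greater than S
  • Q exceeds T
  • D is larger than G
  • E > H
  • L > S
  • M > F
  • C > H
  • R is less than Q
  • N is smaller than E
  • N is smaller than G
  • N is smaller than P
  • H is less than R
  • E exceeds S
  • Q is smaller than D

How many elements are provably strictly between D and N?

The relations place N below D. An element lies strictly between them when it is forced above N and also forced below D.
Above N: {G, P, S, E, R, Q, K, L, F, M}. Below D: {G, H, J, T, S, R, Q}.
Intersection: {G, S, R, Q} — 4.

4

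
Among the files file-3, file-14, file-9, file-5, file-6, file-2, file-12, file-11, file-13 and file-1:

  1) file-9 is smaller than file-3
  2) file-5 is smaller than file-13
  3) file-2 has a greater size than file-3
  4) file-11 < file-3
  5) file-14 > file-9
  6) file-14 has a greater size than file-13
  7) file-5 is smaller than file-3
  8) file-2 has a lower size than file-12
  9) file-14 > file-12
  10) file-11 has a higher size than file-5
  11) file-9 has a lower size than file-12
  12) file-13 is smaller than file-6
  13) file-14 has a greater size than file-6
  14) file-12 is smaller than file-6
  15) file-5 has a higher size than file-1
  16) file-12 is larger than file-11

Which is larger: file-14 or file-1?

file-14

Following the relations from file-1: file-1 < file-5 < file-11 < file-3 < file-2 < file-12 < file-6 < file-14.
So file-1 < file-14; file-14 is the larger of the two.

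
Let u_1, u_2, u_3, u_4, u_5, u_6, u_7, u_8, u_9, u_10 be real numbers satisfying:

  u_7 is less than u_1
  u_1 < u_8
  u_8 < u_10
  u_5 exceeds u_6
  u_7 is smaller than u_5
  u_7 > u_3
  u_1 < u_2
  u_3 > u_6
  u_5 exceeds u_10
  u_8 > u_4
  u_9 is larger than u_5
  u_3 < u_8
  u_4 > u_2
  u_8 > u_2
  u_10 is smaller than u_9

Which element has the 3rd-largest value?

u_10

Chaining the given pairs: u_6 < u_3 < u_7 < u_1 < u_2 < u_4 < u_8 < u_10 < u_5 < u_9.
The 3rd largest is u_10.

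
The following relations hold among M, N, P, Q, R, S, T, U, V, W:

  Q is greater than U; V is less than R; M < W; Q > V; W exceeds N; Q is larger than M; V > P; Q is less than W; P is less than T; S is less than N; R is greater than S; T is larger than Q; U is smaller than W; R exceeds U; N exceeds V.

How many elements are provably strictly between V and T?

The relations place V below T. An element lies strictly between them when it is forced above V and also forced below T.
Above V: {N, R, Q, W}. Below T: {P, M, U, Q}.
Intersection: {Q} — 1.

1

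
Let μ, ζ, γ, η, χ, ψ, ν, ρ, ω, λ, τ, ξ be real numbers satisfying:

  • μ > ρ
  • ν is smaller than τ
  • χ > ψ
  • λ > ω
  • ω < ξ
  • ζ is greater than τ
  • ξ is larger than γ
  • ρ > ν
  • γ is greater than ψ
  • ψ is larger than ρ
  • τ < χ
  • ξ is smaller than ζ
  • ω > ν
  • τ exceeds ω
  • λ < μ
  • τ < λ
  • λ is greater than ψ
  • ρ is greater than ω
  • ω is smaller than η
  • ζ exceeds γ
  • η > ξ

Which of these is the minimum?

Chaining upward from ν: directly above it, ω, ρ, τ; then ψ, χ, ξ, ζ, η, λ, μ; then γ.
That covers every other element, and nothing is given below ν, so ν is the minimum.

ν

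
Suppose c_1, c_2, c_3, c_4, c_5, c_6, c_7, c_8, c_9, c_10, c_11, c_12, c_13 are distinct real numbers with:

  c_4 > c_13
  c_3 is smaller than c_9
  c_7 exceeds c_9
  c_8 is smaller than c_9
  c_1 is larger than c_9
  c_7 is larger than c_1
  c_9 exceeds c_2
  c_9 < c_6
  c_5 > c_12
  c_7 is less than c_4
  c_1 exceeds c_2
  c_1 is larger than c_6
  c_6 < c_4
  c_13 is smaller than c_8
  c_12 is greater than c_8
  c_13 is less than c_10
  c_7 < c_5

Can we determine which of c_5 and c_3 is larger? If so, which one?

c_5

The relevant relations are c_3 < c_9; c_9 < c_1; c_1 < c_7; c_7 < c_5.
Together: c_3 < c_9 < c_1 < c_7 < c_5.
So c_5 is larger.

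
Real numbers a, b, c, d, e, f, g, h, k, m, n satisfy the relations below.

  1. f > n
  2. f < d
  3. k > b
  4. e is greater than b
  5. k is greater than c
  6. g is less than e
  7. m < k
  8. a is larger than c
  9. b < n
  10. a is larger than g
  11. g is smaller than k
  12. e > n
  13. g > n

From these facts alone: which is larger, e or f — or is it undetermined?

undetermined

Following every chain through f: above f we get d; below f we get b, n.
e is not reached, and no chain runs the other way from e to f.
So the given relations leave the order of f and e undetermined.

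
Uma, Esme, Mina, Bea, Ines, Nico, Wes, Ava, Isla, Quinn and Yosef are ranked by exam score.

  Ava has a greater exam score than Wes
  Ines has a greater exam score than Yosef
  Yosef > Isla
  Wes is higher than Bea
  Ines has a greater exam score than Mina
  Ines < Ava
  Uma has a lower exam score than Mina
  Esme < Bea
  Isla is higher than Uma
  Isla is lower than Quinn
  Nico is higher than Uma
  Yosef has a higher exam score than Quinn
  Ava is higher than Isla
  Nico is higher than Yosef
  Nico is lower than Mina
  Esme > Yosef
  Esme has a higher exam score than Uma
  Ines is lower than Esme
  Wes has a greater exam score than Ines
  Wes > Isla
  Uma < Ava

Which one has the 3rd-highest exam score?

Bea

Piecing the relations together gives one ordering: Uma < Isla < Quinn < Yosef < Nico < Mina < Ines < Esme < Bea < Wes < Ava.
Counting 3 from the largest end gives Bea.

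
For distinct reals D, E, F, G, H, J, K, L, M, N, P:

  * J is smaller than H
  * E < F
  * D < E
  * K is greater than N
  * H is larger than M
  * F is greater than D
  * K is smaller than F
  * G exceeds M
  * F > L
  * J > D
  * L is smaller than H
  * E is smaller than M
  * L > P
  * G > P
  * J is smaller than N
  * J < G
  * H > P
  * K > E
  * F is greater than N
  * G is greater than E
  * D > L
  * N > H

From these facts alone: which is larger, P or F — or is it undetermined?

Following the relations from P: P < L < D < E < M < H < N < K < F.
So F is larger.

F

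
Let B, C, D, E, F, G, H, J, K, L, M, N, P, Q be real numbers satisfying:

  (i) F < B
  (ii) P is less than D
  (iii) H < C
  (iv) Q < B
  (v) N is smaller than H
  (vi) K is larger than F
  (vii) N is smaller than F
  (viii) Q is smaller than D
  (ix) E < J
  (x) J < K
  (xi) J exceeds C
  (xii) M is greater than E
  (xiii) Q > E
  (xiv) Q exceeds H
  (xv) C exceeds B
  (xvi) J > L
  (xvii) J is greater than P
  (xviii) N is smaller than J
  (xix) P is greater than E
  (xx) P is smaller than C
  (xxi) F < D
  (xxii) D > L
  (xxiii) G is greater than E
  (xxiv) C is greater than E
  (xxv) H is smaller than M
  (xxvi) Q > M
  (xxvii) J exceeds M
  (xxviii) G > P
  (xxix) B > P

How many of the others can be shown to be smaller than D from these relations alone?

8

The elements the relations force below D are E, N, H, M, P, L, F, Q — no chain reaches any other.
That is 8.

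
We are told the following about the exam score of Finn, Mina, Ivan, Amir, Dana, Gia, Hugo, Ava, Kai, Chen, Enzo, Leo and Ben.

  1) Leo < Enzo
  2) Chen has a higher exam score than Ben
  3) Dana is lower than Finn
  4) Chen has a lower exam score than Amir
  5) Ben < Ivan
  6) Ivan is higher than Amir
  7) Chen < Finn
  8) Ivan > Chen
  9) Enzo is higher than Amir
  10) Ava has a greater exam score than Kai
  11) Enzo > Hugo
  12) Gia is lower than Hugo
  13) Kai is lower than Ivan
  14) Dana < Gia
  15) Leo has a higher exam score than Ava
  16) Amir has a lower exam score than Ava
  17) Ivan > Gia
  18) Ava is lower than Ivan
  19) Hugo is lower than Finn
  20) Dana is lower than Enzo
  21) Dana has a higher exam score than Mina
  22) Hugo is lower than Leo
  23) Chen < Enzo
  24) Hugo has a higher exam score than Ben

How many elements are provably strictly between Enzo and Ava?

1

The relations place Ava below Enzo. An element lies strictly between them when it is forced above Ava and also forced below Enzo.
Above Ava: {Ivan, Leo}. Below Enzo: {Ben, Chen, Mina, Dana, Kai, Amir, Gia, Hugo, Leo}.
Intersection: {Leo} — 1.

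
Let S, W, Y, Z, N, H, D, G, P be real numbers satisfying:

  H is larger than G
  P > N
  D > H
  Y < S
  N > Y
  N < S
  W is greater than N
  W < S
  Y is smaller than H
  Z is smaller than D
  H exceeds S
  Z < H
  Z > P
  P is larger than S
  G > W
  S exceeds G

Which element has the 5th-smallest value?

The consecutive relations fix a unique order: Y < N < W < G < S < P < Z < H < D.
The 5th smallest is S.

S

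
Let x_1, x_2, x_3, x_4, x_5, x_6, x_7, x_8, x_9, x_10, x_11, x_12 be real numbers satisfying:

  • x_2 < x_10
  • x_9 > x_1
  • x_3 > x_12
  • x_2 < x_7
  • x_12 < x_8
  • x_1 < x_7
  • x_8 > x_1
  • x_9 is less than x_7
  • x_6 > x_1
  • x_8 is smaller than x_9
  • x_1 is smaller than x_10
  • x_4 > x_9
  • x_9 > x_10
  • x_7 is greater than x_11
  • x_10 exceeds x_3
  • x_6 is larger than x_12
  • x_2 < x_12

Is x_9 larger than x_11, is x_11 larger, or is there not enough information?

Following every chain through x_9: above x_9 we get x_4, x_7; below x_9 we get x_2, x_12, x_3, x_1, x_8, x_10.
x_11 is not reached, and no chain runs the other way from x_11 to x_9.
So the given relations leave the order of x_9 and x_11 undetermined.

undetermined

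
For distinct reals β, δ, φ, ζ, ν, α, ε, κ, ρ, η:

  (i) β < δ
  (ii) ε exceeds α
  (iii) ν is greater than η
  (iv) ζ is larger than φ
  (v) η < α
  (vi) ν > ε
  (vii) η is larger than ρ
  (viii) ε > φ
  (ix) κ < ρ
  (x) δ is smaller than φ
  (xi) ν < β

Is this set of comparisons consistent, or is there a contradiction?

inconsistent

We have φ < ε stated directly, yet also ε < ν < β < δ < φ by chaining the others — so ε < φ. Contradiction.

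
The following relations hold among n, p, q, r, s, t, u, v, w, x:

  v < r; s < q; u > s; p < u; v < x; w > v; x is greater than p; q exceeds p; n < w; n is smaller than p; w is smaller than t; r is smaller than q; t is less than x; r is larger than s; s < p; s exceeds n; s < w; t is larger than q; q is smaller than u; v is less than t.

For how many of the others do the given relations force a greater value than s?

7

Directly above s: w, r, p, q, u.
One step further: t, x (7 so far).
No other element is forced above s by the given relations, so the count is 7.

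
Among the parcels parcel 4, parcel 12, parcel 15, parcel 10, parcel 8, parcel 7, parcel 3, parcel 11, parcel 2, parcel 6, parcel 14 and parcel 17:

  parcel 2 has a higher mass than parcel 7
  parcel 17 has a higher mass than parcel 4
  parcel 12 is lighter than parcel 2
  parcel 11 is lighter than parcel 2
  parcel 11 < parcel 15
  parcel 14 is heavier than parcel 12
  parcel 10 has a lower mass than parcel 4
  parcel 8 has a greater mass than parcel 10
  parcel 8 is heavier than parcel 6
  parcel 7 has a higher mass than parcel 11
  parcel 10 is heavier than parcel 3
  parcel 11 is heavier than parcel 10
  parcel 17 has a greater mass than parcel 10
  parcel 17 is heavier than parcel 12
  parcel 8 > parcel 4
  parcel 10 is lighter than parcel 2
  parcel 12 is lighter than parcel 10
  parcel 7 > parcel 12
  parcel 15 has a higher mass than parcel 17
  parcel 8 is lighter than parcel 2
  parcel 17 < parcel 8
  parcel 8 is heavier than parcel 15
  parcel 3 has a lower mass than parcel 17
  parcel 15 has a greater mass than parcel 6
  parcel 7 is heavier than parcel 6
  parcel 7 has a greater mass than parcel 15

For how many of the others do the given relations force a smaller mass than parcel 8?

8

Directly below parcel 8: parcel 10, parcel 6, parcel 4, parcel 17, parcel 15.
One step further: parcel 3, parcel 12, parcel 11 (8 so far).
Nothing else is reachable below parcel 8; 8 in all.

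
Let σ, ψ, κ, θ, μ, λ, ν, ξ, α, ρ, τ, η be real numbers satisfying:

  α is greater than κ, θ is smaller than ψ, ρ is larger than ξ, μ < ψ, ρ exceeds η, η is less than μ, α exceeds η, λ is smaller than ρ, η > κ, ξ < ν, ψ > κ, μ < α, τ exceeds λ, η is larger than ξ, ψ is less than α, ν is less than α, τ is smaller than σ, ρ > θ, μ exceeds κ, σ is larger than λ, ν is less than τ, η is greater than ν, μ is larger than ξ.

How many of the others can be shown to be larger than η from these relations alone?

From η the given relations immediately reach μ, ρ, α.
From those, ψ — 4 in total.
Nothing else is reachable above η; 4 in all.

4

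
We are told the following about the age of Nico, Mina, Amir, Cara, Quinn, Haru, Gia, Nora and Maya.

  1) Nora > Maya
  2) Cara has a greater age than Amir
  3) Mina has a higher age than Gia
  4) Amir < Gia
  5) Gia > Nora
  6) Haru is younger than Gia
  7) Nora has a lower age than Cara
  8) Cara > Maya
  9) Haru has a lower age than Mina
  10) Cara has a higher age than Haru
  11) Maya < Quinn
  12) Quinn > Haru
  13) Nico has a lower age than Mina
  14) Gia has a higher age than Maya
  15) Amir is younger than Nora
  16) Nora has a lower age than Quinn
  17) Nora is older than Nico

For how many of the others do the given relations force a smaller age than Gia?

Directly below Gia: Maya, Haru, Amir, Nora.
One step further: Nico (5 so far).
No other element is forced below Gia by the given relations, so the count is 5.

5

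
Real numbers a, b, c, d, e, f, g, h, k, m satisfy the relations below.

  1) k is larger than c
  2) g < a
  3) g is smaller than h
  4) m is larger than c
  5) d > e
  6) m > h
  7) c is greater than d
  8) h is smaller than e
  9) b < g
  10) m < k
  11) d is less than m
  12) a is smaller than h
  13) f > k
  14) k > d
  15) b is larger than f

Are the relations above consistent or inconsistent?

We have k < f stated directly, yet also f < b < g < a < h < e < d < c < m < k by chaining the others — so f < k. Contradiction.

inconsistent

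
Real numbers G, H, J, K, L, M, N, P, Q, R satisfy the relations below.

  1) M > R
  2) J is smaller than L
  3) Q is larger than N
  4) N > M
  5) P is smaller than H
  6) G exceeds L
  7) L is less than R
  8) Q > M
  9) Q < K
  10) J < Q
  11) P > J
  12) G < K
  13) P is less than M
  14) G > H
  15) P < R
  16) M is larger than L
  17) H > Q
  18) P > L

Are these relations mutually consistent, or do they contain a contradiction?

Every relation is compatible with J < L < P < R < M < N < Q < H < G < K; the set is consistent.

consistent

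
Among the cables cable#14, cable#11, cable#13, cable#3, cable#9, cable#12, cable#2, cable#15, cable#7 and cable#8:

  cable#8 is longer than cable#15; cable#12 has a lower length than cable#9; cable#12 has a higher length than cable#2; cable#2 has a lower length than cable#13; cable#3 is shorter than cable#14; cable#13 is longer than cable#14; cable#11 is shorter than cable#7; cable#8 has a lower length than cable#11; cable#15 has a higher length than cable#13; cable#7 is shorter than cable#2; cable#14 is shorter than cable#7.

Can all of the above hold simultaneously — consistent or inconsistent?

We have cable#2 < cable#13 stated directly, yet also cable#13 < cable#15 < cable#8 < cable#11 < cable#7 < cable#2 by chaining the others — so cable#13 < cable#2. Contradiction.

inconsistent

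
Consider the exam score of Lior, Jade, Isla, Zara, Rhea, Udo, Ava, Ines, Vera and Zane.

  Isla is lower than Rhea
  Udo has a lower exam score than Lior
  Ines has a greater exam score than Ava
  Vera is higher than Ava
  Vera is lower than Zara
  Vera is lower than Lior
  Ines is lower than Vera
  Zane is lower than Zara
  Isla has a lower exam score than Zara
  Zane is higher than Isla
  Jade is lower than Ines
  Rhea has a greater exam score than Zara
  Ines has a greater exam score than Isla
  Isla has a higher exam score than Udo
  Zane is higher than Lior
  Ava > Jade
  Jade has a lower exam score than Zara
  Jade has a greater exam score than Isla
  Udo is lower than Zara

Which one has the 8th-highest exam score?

Jade

Piecing the relations together gives one ordering: Udo < Isla < Jade < Ava < Ines < Vera < Lior < Zane < Zara < Rhea.
Counting 8 from the largest end gives Jade.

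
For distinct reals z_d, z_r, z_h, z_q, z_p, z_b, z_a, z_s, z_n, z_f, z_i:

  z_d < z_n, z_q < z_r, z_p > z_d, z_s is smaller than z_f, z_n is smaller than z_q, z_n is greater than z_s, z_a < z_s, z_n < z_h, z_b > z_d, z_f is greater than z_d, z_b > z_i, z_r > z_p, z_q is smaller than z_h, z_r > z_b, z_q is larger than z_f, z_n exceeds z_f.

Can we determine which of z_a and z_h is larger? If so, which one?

z_h

z_a < z_s and z_s < z_f give z_a < z_f.
Then z_f < z_n extends the chain to z_n.
With z_n < z_h: z_a < z_s < z_f < z_n < z_h.
So z_h is larger.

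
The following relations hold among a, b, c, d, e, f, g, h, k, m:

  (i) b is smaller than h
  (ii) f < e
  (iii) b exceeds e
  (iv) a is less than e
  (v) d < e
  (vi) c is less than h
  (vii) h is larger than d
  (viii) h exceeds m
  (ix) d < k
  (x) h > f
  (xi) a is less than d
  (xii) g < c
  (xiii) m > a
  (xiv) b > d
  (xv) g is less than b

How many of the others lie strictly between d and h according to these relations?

Chaining upward from d reaches: e, b, k.
Chaining downward from h reaches: a, f, e, g, c, m, b.
Strictly between d and h are those in both lists: e, b — 2 elements.

2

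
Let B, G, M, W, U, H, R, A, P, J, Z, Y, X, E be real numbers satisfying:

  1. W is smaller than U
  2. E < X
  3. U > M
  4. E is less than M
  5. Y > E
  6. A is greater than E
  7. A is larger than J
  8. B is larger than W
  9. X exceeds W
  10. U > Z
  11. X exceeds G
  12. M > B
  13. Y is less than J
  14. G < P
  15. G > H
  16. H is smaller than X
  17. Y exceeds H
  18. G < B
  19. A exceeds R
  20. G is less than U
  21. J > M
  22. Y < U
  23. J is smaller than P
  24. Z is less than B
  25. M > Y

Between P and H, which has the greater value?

Chaining the given relations: H < G < B < M < J < P.
So H < P; P is the larger of the two.

P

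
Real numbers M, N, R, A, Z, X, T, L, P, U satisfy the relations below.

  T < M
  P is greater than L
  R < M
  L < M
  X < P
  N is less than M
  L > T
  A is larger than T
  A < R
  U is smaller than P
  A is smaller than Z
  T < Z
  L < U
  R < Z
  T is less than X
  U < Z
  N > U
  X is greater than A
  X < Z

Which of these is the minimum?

A is not least since T < A; L is not least since T < L; R is not least since A < R; U is not least since L < U; X is not least since T < X; P is not least since U < P; N is not least since U < N; M is not least since T < M; Z is not least since U < Z.
Only T has nothing below it, so T is the minimum.

T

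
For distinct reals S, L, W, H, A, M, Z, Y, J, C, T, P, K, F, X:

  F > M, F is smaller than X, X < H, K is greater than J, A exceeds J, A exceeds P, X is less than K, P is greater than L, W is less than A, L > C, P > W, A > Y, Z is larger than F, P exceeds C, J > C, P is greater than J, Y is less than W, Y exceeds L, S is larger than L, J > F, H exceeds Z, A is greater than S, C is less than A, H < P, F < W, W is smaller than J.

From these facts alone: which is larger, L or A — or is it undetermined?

A

L < Y and Y < W give L < W.
With W < J: L < Y < W < J.
With J < A: L < Y < W < J < A.
So A is larger.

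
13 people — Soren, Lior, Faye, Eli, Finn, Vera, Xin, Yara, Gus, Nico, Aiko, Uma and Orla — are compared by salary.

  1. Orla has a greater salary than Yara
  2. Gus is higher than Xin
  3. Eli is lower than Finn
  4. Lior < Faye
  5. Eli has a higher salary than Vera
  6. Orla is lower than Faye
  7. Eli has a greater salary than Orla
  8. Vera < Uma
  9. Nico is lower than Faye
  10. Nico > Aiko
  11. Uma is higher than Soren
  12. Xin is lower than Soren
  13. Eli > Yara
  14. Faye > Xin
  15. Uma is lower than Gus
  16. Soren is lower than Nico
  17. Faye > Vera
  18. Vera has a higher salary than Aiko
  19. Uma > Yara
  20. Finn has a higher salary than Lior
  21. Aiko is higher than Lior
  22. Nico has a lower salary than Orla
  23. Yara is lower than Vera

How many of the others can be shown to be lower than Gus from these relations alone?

7

The elements the relations force below Gus are Lior, Aiko, Xin, Yara, Vera, Soren, Uma — no chain reaches any other.
That is 7.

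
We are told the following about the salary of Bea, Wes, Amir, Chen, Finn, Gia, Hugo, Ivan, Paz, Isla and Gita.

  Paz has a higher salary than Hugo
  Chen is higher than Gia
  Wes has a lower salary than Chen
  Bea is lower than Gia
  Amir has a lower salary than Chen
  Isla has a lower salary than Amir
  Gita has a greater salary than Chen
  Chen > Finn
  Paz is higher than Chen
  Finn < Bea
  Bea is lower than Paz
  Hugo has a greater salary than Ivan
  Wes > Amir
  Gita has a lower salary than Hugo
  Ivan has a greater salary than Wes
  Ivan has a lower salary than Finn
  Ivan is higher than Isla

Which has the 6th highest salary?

Chaining the given pairs: Isla < Amir < Wes < Ivan < Finn < Bea < Gia < Chen < Gita < Hugo < Paz.
The 6th largest is Bea.

Bea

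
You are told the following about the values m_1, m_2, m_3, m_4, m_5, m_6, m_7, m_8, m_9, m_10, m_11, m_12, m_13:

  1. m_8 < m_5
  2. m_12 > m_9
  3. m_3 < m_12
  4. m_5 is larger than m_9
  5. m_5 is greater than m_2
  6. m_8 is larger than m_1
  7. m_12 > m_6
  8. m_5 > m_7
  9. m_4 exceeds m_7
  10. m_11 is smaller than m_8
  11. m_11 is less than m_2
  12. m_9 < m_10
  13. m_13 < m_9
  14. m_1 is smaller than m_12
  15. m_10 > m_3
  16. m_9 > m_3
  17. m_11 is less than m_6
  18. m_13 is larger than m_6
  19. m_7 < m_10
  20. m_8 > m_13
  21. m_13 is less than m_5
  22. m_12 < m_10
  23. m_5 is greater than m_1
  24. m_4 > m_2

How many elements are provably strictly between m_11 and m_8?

Chaining upward from m_11 reaches: m_6, m_13, m_9, m_2, m_12, m_4, m_5, m_10.
Chaining downward from m_8 reaches: m_6, m_13, m_1.
Strictly between m_11 and m_8 are those in both lists: m_6, m_13 — 2 elements.

2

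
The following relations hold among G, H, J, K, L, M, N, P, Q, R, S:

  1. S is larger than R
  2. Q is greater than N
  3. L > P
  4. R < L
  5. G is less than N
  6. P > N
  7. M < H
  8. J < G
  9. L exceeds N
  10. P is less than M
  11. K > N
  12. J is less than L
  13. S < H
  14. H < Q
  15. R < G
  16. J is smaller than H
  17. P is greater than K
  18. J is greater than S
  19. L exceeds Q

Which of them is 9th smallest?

H

Chaining the given pairs: R < S < J < G < N < K < P < M < H < Q < L.
The 9th smallest is H.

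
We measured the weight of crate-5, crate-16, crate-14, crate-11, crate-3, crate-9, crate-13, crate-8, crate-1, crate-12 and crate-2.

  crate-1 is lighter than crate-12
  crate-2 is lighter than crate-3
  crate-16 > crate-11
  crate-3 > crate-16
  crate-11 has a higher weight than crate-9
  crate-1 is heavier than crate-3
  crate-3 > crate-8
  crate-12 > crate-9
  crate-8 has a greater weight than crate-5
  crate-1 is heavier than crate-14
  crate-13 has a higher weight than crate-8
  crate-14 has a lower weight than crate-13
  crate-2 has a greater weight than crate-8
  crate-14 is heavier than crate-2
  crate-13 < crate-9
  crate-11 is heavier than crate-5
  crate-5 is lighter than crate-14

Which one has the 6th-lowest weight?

The consecutive relations fix a unique order: crate-5 < crate-8 < crate-2 < crate-14 < crate-13 < crate-9 < crate-11 < crate-16 < crate-3 < crate-1 < crate-12.
The 6th smallest is crate-9.

crate-9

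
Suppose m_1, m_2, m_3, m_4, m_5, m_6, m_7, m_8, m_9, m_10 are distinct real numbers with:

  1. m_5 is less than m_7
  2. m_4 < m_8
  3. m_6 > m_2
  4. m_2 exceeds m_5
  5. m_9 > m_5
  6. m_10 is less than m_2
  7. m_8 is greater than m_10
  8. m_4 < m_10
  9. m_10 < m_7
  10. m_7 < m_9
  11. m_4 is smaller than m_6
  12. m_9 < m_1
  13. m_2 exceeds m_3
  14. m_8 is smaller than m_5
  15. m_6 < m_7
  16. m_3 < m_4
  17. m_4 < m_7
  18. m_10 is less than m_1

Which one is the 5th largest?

Piecing the relations together gives one ordering: m_3 < m_4 < m_10 < m_8 < m_5 < m_2 < m_6 < m_7 < m_9 < m_1.
The 5th largest is m_2.

m_2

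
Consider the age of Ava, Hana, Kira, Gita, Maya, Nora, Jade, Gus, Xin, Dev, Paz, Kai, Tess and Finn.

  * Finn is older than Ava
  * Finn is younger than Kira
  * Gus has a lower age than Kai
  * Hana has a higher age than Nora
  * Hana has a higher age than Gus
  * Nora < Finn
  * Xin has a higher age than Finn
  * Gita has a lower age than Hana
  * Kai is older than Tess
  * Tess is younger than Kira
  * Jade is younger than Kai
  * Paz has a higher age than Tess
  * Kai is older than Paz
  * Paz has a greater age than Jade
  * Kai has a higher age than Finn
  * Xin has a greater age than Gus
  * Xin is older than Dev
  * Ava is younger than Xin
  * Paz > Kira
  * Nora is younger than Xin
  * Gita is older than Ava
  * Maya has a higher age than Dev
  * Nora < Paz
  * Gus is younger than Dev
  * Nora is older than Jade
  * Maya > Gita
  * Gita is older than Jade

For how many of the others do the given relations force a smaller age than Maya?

Directly below Maya: Gita, Dev.
One step further: Gus, Jade, Ava (5 so far).
No other element is forced below Maya by the given relations, so the count is 5.

5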